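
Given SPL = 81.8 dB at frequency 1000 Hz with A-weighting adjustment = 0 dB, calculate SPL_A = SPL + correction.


A-weighting table: 1000 Hz -> 0 dB correction
SPL_A = SPL + correction = 81.8 + (0) = 81.8 dBA


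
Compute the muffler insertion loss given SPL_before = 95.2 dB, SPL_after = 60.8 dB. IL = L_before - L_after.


Insertion loss = SPL without muffler - SPL with muffler
IL = 95.2 - 60.8 = 34.4 dB


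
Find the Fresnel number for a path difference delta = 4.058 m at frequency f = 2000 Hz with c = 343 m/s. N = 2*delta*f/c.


N = 2*delta*f/c = 2*delta/lambda, where lambda = c/f
lambda = 343 / 2000 = 0.1715 m
N = 2 * 4.058 / 0.1715 = 47.324


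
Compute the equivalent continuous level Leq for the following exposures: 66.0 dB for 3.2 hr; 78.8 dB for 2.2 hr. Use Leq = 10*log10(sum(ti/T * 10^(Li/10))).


T_total = 3.2 + 2.2 = 5.4 hr
(3.2/5.4) * 10^(66.0/10) = 2.35915e+06
(2.2/5.4) * 10^(78.8/10) = 3.0905e+07
Sum = 2.35915e+06 + 3.0905e+07 = 3.32642e+07
Leq = 10*log10(3.32642e+07) = 75.22 dB


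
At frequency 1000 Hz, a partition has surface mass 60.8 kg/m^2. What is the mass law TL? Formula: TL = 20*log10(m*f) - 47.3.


m * f = 60.8 * 1000 = 60800
20*log10(60800) = 95.6781 dB
TL = 95.6781 - 47.3 = 48.378 dB


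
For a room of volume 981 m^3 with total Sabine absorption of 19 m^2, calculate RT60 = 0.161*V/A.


RT60 = 0.161 * 981 / 19 = 8.3127 s


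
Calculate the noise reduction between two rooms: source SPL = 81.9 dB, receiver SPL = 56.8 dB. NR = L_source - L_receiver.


NR = L_source - L_receiver (difference between source and receiving room levels)
NR = 81.9 - 56.8 = 25.1 dB


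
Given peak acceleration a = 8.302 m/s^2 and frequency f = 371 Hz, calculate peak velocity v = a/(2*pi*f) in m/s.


omega = 2*pi*f = 2*pi*371 = 2331.06 rad/s
v = a / omega = 8.302 / 2331.06 = 0.0035615 m/s


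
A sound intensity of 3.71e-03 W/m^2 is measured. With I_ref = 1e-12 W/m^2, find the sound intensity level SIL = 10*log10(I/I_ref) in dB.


I / I_ref = 3.71e-03 / 1e-12 = 3.71e+09
SIL = 10 * log10(3.71e+09) = 95.694 dB


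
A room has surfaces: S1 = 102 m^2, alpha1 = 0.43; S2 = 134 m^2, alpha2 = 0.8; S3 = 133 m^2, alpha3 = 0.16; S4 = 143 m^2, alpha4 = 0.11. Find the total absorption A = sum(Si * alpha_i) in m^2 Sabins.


102 * 0.43 = 43.86
134 * 0.8 = 107.2
133 * 0.16 = 21.28
143 * 0.11 = 15.73
A_total = 43.86 + 107.2 + 21.28 + 15.73 = 188.07 m^2


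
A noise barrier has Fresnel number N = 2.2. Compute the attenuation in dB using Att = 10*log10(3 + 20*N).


3 + 20*N = 3 + 20*2.2 = 47
Att = 10*log10(47) = 16.721 dB


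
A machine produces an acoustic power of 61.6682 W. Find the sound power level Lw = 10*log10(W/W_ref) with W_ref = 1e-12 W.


W / W_ref = 61.6682 / 1e-12 = 6.16682e+13
Lw = 10 * log10(6.16682e+13) = 137.9 dB


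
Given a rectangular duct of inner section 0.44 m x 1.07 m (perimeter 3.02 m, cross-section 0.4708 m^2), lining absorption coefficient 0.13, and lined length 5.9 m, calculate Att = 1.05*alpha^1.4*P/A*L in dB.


alpha^1.4 = 0.13^1.4 = 0.0574805
Attenuation rate = 1.05 * alpha^1.4 * P / A
= 1.05 * 0.0574805 * 3.02 / 0.4708 = 0.387151 dB/m
Total Att = 0.387151 * 5.9 = 2.2842 dB


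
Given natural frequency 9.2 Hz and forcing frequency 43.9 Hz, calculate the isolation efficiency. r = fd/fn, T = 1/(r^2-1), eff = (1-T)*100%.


r = 43.9 / 9.2 = 4.77174
r^2 - 1 = 4.77174^2 - 1 = 21.7695
T = 1/21.7695 = 0.0459358
Efficiency = (1 - 0.0459358)*100 = 95.406 %


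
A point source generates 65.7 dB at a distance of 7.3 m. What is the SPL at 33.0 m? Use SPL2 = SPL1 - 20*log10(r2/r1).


r2/r1 = 33.0/7.3 = 4.52055
Correction = 20*log10(4.52055) = 13.1038 dB
SPL2 = 65.7 - 13.1038 = 52.596 dB


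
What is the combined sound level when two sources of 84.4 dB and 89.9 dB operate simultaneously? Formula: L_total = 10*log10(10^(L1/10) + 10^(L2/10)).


10^(84.4/10) = 2.75423e+08
10^(89.9/10) = 9.77237e+08
Sum = 2.75423e+08 + 9.77237e+08 = 1.25266e+09
L_total = 10*log10(1.25266e+09) = 90.978 dB


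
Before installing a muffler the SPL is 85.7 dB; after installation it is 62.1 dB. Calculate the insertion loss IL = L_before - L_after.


Insertion loss = SPL without muffler - SPL with muffler
IL = 85.7 - 62.1 = 23.6 dB


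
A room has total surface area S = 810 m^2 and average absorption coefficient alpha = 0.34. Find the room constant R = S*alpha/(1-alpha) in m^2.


R = 810 * 0.34 / (1 - 0.34) = 417.27 m^2


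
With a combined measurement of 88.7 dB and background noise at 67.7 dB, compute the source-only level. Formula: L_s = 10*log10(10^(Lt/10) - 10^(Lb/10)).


10^(88.7/10) = 7.4131e+08
10^(67.7/10) = 5.88844e+06
Difference = 7.4131e+08 - 5.88844e+06 = 7.35422e+08
L_source = 10*log10(7.35422e+08) = 88.665 dB


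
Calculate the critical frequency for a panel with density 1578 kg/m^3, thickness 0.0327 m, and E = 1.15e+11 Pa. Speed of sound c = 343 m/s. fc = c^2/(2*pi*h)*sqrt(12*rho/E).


12*rho/E = 12*1578/1.15e+11 = 1.64661e-07
sqrt(12*rho/E) = sqrt(1.64661e-07) = 0.000405784
c^2/(2*pi*h) = 343^2/(2*pi*0.0327) = 572612
fc = 572612 * 0.000405784 = 232.36 Hz


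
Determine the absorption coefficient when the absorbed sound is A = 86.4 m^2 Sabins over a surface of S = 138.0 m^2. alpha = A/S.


Absorption coefficient = absorbed power / incident power
alpha = A / S = 86.4 / 138.0 = 0.62609


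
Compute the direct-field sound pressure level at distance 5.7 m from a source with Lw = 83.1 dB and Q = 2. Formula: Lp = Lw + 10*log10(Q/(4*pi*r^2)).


4*pi*r^2 = 4*pi*5.7^2 = 408.281 m^2
Q / (4*pi*r^2) = 2 / 408.281 = 0.00489859
Lp = 83.1 + 10*log10(0.00489859) = 60.001 dB


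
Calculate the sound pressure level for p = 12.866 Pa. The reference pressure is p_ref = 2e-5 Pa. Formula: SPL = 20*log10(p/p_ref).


p / p_ref = 12.866 / 2e-5 = 643300
SPL = 20 * log10(643300) = 116.17 dB


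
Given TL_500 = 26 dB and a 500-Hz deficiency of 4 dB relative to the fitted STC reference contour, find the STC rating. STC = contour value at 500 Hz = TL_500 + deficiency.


By ASTM E413, STC = value of the fitted reference contour at 500 Hz.
Contour value at 500 Hz = TL_500 + deficiency = 26 + 4 = 30
STC = 30


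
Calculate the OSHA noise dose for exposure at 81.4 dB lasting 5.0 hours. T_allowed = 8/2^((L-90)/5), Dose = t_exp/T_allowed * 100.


T_allowed = 8 / 2^((81.4 - 90)/5) = 26.3549 hr
Dose = 5.0 / 26.3549 * 100 = 18.972 %


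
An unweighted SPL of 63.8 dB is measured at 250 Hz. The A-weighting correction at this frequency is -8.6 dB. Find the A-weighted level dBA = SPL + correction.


A-weighting table: 250 Hz -> -8.6 dB correction
SPL_A = SPL + correction = 63.8 + (-8.6) = 55.2 dBA


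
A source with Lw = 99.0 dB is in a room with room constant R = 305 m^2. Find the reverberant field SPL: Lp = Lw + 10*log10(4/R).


4/R = 4/305 = 0.0131148
Lp = 99.0 + 10*log10(0.0131148) = 80.178 dB


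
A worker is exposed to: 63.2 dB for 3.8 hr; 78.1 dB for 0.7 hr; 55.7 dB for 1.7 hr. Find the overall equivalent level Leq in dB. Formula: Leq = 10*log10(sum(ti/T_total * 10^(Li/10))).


T_total = 3.8 + 0.7 + 1.7 = 6.2 hr
(3.8/6.2) * 10^(63.2/10) = 1.28054e+06
(0.7/6.2) * 10^(78.1/10) = 7.28964e+06
(1.7/6.2) * 10^(55.7/10) = 101873
Sum = 1.28054e+06 + 7.28964e+06 + 101873 = 8.67205e+06
Leq = 10*log10(8.67205e+06) = 69.381 dB


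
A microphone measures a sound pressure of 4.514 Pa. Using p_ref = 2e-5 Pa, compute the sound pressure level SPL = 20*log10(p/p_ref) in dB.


p / p_ref = 4.514 / 2e-5 = 225700
SPL = 20 * log10(225700) = 107.07 dB


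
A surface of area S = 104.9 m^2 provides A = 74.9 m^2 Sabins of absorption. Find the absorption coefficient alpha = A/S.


Absorption coefficient = absorbed power / incident power
alpha = A / S = 74.9 / 104.9 = 0.71401


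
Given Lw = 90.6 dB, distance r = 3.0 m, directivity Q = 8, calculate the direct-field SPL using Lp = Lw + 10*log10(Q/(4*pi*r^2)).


4*pi*r^2 = 4*pi*3.0^2 = 113.097 m^2
Q / (4*pi*r^2) = 8 / 113.097 = 0.0707357
Lp = 90.6 + 10*log10(0.0707357) = 79.096 dB


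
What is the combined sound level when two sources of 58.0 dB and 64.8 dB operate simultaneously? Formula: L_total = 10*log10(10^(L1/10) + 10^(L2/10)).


10^(58.0/10) = 630957
10^(64.8/10) = 3.01995e+06
Sum = 630957 + 3.01995e+06 = 3.65091e+06
L_total = 10*log10(3.65091e+06) = 65.624 dB


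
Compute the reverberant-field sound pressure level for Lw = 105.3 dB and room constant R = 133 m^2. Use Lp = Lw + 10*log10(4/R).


4/R = 4/133 = 0.0300752
Lp = 105.3 + 10*log10(0.0300752) = 90.082 dB


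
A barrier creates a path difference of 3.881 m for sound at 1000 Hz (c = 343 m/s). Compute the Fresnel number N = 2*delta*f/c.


N = 2*delta*f/c = 2*delta/lambda, where lambda = c/f
lambda = 343 / 1000 = 0.343 m
N = 2 * 3.881 / 0.343 = 22.63


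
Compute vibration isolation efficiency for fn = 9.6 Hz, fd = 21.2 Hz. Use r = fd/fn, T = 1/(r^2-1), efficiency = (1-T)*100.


r = 21.2 / 9.6 = 2.20833
r^2 - 1 = 2.20833^2 - 1 = 3.87672
T = 1/3.87672 = 0.25795
Efficiency = (1 - 0.25795)*100 = 74.205 %


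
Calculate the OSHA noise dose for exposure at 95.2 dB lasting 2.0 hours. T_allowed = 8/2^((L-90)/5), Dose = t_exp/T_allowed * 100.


T_allowed = 8 / 2^((95.2 - 90)/5) = 3.89062 hr
Dose = 2.0 / 3.89062 * 100 = 51.406 %


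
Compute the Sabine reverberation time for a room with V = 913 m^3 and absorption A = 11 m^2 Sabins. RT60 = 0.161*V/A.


RT60 = 0.161 * 913 / 11 = 13.363 s


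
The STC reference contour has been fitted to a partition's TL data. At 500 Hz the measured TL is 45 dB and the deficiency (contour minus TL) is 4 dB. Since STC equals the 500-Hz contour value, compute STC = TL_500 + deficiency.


By ASTM E413, STC = value of the fitted reference contour at 500 Hz.
Contour value at 500 Hz = TL_500 + deficiency = 45 + 4 = 49
STC = 49


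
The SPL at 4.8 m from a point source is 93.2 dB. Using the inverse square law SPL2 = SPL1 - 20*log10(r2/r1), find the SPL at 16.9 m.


r2/r1 = 16.9/4.8 = 3.52083
Correction = 20*log10(3.52083) = 10.9329 dB
SPL2 = 93.2 - 10.9329 = 82.267 dB


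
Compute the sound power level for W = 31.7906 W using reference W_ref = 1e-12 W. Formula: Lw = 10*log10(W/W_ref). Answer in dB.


W / W_ref = 31.7906 / 1e-12 = 3.17906e+13
Lw = 10 * log10(3.17906e+13) = 135.02 dB


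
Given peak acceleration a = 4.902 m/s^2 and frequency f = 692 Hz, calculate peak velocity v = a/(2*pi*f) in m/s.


omega = 2*pi*f = 2*pi*692 = 4347.96 rad/s
v = a / omega = 4.902 / 4347.96 = 0.0011274 m/s


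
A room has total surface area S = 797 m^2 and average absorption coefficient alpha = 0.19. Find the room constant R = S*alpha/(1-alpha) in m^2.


R = 797 * 0.19 / (1 - 0.19) = 186.95 m^2


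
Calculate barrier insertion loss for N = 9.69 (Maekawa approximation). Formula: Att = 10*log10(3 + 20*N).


3 + 20*N = 3 + 20*9.69 = 196.8
Att = 10*log10(196.8) = 22.94 dB


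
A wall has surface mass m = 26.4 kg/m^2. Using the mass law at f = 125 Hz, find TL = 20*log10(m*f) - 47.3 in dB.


m * f = 26.4 * 125 = 3300
20*log10(3300) = 70.3703 dB
TL = 70.3703 - 47.3 = 23.07 dB


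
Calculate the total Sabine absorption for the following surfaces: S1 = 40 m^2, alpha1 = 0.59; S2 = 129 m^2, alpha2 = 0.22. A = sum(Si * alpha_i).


40 * 0.59 = 23.6
129 * 0.22 = 28.38
A_total = 23.6 + 28.38 = 51.98 m^2


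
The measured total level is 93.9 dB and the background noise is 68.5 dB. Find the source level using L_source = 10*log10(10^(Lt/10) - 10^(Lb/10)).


10^(93.9/10) = 2.45471e+09
10^(68.5/10) = 7.07946e+06
Difference = 2.45471e+09 - 7.07946e+06 = 2.44763e+09
L_source = 10*log10(2.44763e+09) = 93.887 dB


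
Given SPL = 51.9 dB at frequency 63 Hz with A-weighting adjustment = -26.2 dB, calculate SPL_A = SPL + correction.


A-weighting table: 63 Hz -> -26.2 dB correction
SPL_A = SPL + correction = 51.9 + (-26.2) = 25.7 dBA


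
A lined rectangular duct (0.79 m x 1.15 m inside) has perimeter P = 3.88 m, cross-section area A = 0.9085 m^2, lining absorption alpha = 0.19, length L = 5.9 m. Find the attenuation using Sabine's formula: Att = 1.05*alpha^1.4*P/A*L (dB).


alpha^1.4 = 0.19^1.4 = 0.0977811
Attenuation rate = 1.05 * alpha^1.4 * P / A
= 1.05 * 0.0977811 * 3.88 / 0.9085 = 0.438481 dB/m
Total Att = 0.438481 * 5.9 = 2.587 dB


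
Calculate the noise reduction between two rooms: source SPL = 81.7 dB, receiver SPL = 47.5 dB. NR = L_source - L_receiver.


NR = L_source - L_receiver (difference between source and receiving room levels)
NR = 81.7 - 47.5 = 34.2 dB


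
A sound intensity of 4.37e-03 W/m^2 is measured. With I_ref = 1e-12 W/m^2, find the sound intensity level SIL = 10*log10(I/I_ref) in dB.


I / I_ref = 4.37e-03 / 1e-12 = 4.37e+09
SIL = 10 * log10(4.37e+09) = 96.405 dB


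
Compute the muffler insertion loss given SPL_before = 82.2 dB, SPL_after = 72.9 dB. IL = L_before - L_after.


Insertion loss = SPL without muffler - SPL with muffler
IL = 82.2 - 72.9 = 9.3 dB


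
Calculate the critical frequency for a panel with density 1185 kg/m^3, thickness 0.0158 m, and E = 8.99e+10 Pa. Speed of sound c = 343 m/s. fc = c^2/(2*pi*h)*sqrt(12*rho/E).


12*rho/E = 12*1185/8.99e+10 = 1.58176e-07
sqrt(12*rho/E) = sqrt(1.58176e-07) = 0.000397713
c^2/(2*pi*h) = 343^2/(2*pi*0.0158) = 1.18509e+06
fc = 1.18509e+06 * 0.000397713 = 471.33 Hz


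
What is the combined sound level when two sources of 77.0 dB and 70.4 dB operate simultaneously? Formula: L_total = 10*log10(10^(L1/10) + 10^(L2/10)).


10^(77.0/10) = 5.01187e+07
10^(70.4/10) = 1.09648e+07
Sum = 5.01187e+07 + 1.09648e+07 = 6.10835e+07
L_total = 10*log10(6.10835e+07) = 77.859 dB


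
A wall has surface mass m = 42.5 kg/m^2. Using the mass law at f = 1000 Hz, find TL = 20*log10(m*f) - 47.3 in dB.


m * f = 42.5 * 1000 = 42500
20*log10(42500) = 92.5678 dB
TL = 92.5678 - 47.3 = 45.268 dB


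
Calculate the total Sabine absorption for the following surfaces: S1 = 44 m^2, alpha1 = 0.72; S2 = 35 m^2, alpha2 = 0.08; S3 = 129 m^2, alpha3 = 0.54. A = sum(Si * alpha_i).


44 * 0.72 = 31.68
35 * 0.08 = 2.8
129 * 0.54 = 69.66
A_total = 31.68 + 2.8 + 69.66 = 104.14 m^2


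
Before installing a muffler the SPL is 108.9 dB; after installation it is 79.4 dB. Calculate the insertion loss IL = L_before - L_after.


Insertion loss = SPL without muffler - SPL with muffler
IL = 108.9 - 79.4 = 29.5 dB


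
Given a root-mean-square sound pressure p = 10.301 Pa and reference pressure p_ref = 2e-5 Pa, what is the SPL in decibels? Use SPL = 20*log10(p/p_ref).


p / p_ref = 10.301 / 2e-5 = 515050
SPL = 20 * log10(515050) = 114.24 dB


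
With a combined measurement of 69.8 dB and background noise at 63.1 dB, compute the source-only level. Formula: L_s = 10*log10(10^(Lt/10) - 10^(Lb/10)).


10^(69.8/10) = 9.54993e+06
10^(63.1/10) = 2.04174e+06
Difference = 9.54993e+06 - 2.04174e+06 = 7.50819e+06
L_source = 10*log10(7.50819e+06) = 68.755 dB


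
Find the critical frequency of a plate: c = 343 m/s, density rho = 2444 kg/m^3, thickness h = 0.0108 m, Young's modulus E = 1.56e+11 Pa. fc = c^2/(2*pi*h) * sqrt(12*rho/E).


12*rho/E = 12*2444/1.56e+11 = 1.88e-07
sqrt(12*rho/E) = sqrt(1.88e-07) = 0.00043359
c^2/(2*pi*h) = 343^2/(2*pi*0.0108) = 1.73374e+06
fc = 1.73374e+06 * 0.00043359 = 751.73 Hz


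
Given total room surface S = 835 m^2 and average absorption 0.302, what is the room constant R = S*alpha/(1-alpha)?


R = 835 * 0.302 / (1 - 0.302) = 361.28 m^2


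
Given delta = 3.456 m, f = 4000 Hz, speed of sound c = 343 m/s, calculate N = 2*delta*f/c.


N = 2*delta*f/c = 2*delta/lambda, where lambda = c/f
lambda = 343 / 4000 = 0.08575 m
N = 2 * 3.456 / 0.08575 = 80.606


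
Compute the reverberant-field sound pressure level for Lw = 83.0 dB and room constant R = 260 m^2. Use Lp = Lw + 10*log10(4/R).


4/R = 4/260 = 0.0153846
Lp = 83.0 + 10*log10(0.0153846) = 64.871 dB


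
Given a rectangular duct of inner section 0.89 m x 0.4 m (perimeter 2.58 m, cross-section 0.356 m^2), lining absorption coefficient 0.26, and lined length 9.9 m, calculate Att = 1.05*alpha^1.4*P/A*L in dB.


alpha^1.4 = 0.26^1.4 = 0.151692
Attenuation rate = 1.05 * alpha^1.4 * P / A
= 1.05 * 0.151692 * 2.58 / 0.356 = 1.15431 dB/m
Total Att = 1.15431 * 9.9 = 11.428 dB


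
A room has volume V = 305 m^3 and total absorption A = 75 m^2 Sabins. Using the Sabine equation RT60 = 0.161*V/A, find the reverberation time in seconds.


RT60 = 0.161 * 305 / 75 = 0.65473 s


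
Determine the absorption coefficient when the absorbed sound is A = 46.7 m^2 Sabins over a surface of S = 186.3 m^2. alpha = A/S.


Absorption coefficient = absorbed power / incident power
alpha = A / S = 46.7 / 186.3 = 0.25067


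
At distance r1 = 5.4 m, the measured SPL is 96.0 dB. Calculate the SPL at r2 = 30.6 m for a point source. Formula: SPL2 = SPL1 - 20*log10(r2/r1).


r2/r1 = 30.6/5.4 = 5.66667
Correction = 20*log10(5.66667) = 15.0666 dB
SPL2 = 96.0 - 15.0666 = 80.933 dB


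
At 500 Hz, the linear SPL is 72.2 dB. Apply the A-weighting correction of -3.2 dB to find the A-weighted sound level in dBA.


A-weighting table: 500 Hz -> -3.2 dB correction
SPL_A = SPL + correction = 72.2 + (-3.2) = 69 dBA


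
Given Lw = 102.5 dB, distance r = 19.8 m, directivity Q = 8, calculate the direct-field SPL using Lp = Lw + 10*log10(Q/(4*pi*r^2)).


4*pi*r^2 = 4*pi*19.8^2 = 4926.52 m^2
Q / (4*pi*r^2) = 8 / 4926.52 = 0.00162386
Lp = 102.5 + 10*log10(0.00162386) = 74.605 dB


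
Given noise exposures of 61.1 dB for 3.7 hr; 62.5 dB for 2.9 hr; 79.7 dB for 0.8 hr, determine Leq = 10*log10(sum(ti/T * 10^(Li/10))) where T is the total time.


T_total = 3.7 + 2.9 + 0.8 = 7.4 hr
(3.7/7.4) * 10^(61.1/10) = 644125
(2.9/7.4) * 10^(62.5/10) = 696893
(0.8/7.4) * 10^(79.7/10) = 1.00892e+07
Sum = 644125 + 696893 + 1.00892e+07 = 1.14302e+07
Leq = 10*log10(1.14302e+07) = 70.581 dB


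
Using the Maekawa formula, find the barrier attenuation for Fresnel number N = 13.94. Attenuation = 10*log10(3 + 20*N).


3 + 20*N = 3 + 20*13.94 = 281.8
Att = 10*log10(281.8) = 24.499 dB


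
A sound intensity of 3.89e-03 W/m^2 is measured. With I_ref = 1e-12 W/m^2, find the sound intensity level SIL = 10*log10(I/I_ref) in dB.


I / I_ref = 3.89e-03 / 1e-12 = 3.89e+09
SIL = 10 * log10(3.89e+09) = 95.899 dB


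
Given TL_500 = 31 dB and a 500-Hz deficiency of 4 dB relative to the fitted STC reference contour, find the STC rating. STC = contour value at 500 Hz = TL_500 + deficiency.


By ASTM E413, STC = value of the fitted reference contour at 500 Hz.
Contour value at 500 Hz = TL_500 + deficiency = 31 + 4 = 35
STC = 35


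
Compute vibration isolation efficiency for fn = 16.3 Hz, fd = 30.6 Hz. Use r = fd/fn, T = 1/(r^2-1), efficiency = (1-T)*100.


r = 30.6 / 16.3 = 1.8773
r^2 - 1 = 1.8773^2 - 1 = 2.52426
T = 1/2.52426 = 0.396156
Efficiency = (1 - 0.396156)*100 = 60.384 %


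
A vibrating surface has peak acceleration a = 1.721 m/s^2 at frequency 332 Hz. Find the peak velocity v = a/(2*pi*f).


omega = 2*pi*f = 2*pi*332 = 2086.02 rad/s
v = a / omega = 1.721 / 2086.02 = 0.00082502 m/s


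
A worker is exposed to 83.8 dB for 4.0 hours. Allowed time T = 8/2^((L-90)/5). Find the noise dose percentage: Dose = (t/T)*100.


T_allowed = 8 / 2^((83.8 - 90)/5) = 18.8959 hr
Dose = 4.0 / 18.8959 * 100 = 21.169 %


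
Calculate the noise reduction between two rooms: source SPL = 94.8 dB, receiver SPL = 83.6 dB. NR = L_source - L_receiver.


NR = L_source - L_receiver (difference between source and receiving room levels)
NR = 94.8 - 83.6 = 11.2 dB


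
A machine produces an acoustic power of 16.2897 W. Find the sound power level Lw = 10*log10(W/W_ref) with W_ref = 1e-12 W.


W / W_ref = 16.2897 / 1e-12 = 1.62897e+13
Lw = 10 * log10(1.62897e+13) = 132.12 dB


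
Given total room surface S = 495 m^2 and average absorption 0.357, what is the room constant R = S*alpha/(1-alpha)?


R = 495 * 0.357 / (1 - 0.357) = 274.83 m^2


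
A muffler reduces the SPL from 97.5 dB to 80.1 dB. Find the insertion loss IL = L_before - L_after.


Insertion loss = SPL without muffler - SPL with muffler
IL = 97.5 - 80.1 = 17.4 dB


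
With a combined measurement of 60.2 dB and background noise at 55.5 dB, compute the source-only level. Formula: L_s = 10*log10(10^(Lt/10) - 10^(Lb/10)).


10^(60.2/10) = 1.04713e+06
10^(55.5/10) = 354813
Difference = 1.04713e+06 - 354813 = 692317
L_source = 10*log10(692317) = 58.403 dB


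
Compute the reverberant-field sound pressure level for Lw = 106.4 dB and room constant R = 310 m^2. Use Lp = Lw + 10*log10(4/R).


4/R = 4/310 = 0.0129032
Lp = 106.4 + 10*log10(0.0129032) = 87.507 dB


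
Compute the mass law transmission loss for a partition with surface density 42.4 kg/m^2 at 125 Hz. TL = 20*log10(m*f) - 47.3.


m * f = 42.4 * 125 = 5300
20*log10(5300) = 74.4855 dB
TL = 74.4855 - 47.3 = 27.186 dB


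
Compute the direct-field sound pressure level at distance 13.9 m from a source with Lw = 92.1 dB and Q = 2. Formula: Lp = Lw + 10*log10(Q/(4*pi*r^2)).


4*pi*r^2 = 4*pi*13.9^2 = 2427.95 m^2
Q / (4*pi*r^2) = 2 / 2427.95 = 0.00082374
Lp = 92.1 + 10*log10(0.00082374) = 61.258 dB


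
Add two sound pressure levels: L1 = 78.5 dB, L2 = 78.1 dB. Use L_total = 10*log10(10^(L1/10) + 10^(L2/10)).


10^(78.5/10) = 7.07946e+07
10^(78.1/10) = 6.45654e+07
Sum = 7.07946e+07 + 6.45654e+07 = 1.3536e+08
L_total = 10*log10(1.3536e+08) = 81.315 dB


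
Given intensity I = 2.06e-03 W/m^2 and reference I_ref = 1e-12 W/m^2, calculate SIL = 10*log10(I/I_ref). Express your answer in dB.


I / I_ref = 2.06e-03 / 1e-12 = 2.06e+09
SIL = 10 * log10(2.06e+09) = 93.139 dB


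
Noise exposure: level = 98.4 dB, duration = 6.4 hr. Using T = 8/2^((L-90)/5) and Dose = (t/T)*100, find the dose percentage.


T_allowed = 8 / 2^((98.4 - 90)/5) = 2.49666 hr
Dose = 6.4 / 2.49666 * 100 = 256.34 %


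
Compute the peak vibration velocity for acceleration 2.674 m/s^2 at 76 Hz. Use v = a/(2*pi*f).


omega = 2*pi*f = 2*pi*76 = 477.522 rad/s
v = a / omega = 2.674 / 477.522 = 0.0055997 m/s


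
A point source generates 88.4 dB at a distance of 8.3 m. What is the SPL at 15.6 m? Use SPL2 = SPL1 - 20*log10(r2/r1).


r2/r1 = 15.6/8.3 = 1.87952
Correction = 20*log10(1.87952) = 5.48094 dB
SPL2 = 88.4 - 5.48094 = 82.919 dB


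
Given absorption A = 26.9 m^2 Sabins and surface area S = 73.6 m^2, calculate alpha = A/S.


Absorption coefficient = absorbed power / incident power
alpha = A / S = 26.9 / 73.6 = 0.36549


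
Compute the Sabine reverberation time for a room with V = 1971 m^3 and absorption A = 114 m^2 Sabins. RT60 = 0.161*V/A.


RT60 = 0.161 * 1971 / 114 = 2.7836 s


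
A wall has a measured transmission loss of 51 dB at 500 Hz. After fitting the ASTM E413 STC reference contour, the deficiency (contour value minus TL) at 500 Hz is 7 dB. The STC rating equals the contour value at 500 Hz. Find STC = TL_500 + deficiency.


By ASTM E413, STC = value of the fitted reference contour at 500 Hz.
Contour value at 500 Hz = TL_500 + deficiency = 51 + 7 = 58
STC = 58


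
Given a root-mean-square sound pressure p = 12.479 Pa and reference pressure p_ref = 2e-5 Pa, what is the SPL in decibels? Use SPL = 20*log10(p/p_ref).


p / p_ref = 12.479 / 2e-5 = 623950
SPL = 20 * log10(623950) = 115.9 dB


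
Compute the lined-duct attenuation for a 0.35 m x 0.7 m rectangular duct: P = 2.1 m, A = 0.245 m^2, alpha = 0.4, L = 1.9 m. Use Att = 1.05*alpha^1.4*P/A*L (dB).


alpha^1.4 = 0.4^1.4 = 0.277258
Attenuation rate = 1.05 * alpha^1.4 * P / A
= 1.05 * 0.277258 * 2.1 / 0.245 = 2.49532 dB/m
Total Att = 2.49532 * 1.9 = 4.7411 dB


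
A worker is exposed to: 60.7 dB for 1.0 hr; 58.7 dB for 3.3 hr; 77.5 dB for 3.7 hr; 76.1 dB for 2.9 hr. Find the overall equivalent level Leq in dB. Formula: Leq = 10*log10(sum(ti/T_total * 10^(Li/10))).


T_total = 1.0 + 3.3 + 3.7 + 2.9 = 10.9 hr
(1.0/10.9) * 10^(60.7/10) = 107789
(3.3/10.9) * 10^(58.7/10) = 224433
(3.7/10.9) * 10^(77.5/10) = 1.90887e+07
(2.9/10.9) * 10^(76.1/10) = 1.08386e+07
Sum = 107789 + 224433 + 1.90887e+07 + 1.08386e+07 = 3.02595e+07
Leq = 10*log10(3.02595e+07) = 74.809 dB


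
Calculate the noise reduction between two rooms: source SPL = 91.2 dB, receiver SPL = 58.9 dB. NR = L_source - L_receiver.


NR = L_source - L_receiver (difference between source and receiving room levels)
NR = 91.2 - 58.9 = 32.3 dB


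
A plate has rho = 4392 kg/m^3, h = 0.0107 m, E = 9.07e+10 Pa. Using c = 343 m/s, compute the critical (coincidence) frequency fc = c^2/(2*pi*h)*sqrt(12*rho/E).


12*rho/E = 12*4392/9.07e+10 = 5.8108e-07
sqrt(12*rho/E) = sqrt(5.8108e-07) = 0.000762286
c^2/(2*pi*h) = 343^2/(2*pi*0.0107) = 1.74995e+06
fc = 1.74995e+06 * 0.000762286 = 1334 Hz


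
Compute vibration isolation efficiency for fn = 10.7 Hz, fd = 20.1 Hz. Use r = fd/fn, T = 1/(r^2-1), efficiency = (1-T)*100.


r = 20.1 / 10.7 = 1.8785
r^2 - 1 = 1.8785^2 - 1 = 2.52876
T = 1/2.52876 = 0.395451
Efficiency = (1 - 0.395451)*100 = 60.455 %


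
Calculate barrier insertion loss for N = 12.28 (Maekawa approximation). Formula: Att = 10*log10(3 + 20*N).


3 + 20*N = 3 + 20*12.28 = 248.6
Att = 10*log10(248.6) = 23.955 dB


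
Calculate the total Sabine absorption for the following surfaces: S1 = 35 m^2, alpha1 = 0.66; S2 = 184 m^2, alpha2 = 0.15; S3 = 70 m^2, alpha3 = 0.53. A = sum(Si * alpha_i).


35 * 0.66 = 23.1
184 * 0.15 = 27.6
70 * 0.53 = 37.1
A_total = 23.1 + 27.6 + 37.1 = 87.8 m^2


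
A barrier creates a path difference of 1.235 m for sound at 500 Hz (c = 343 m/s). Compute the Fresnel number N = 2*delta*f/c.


N = 2*delta*f/c = 2*delta/lambda, where lambda = c/f
lambda = 343 / 500 = 0.686 m
N = 2 * 1.235 / 0.686 = 3.6006


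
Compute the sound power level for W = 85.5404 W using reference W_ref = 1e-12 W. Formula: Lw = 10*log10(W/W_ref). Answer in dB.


W / W_ref = 85.5404 / 1e-12 = 8.55404e+13
Lw = 10 * log10(8.55404e+13) = 139.32 dB


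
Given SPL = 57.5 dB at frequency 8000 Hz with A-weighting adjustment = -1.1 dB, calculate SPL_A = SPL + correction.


A-weighting table: 8000 Hz -> -1.1 dB correction
SPL_A = SPL + correction = 57.5 + (-1.1) = 56.4 dBA


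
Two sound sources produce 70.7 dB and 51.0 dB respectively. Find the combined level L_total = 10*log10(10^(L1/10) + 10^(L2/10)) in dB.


10^(70.7/10) = 1.1749e+07
10^(51.0/10) = 125893
Sum = 1.1749e+07 + 125893 = 1.18749e+07
L_total = 10*log10(1.18749e+07) = 70.746 dB


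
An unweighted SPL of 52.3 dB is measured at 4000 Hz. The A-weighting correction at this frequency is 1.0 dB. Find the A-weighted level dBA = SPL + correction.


A-weighting table: 4000 Hz -> 1.0 dB correction
SPL_A = SPL + correction = 52.3 + (1.0) = 53.3 dBA


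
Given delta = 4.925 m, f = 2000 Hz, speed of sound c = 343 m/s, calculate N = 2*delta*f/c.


N = 2*delta*f/c = 2*delta/lambda, where lambda = c/f
lambda = 343 / 2000 = 0.1715 m
N = 2 * 4.925 / 0.1715 = 57.434


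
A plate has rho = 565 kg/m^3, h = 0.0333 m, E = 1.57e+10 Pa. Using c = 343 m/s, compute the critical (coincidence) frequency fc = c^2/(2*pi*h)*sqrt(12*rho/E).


12*rho/E = 12*565/1.57e+10 = 4.31847e-07
sqrt(12*rho/E) = sqrt(4.31847e-07) = 0.000657151
c^2/(2*pi*h) = 343^2/(2*pi*0.0333) = 562295
fc = 562295 * 0.000657151 = 369.51 Hz


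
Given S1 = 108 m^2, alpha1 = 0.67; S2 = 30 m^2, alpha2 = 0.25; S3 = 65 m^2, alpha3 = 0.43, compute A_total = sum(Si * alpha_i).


108 * 0.67 = 72.36
30 * 0.25 = 7.5
65 * 0.43 = 27.95
A_total = 72.36 + 7.5 + 27.95 = 107.81 m^2


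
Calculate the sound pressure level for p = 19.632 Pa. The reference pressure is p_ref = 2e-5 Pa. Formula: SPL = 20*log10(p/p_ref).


p / p_ref = 19.632 / 2e-5 = 981600
SPL = 20 * log10(981600) = 119.84 dB


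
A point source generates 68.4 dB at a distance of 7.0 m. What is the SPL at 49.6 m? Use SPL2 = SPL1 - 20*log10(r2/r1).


r2/r1 = 49.6/7.0 = 7.08571
Correction = 20*log10(7.08571) = 17.0077 dB
SPL2 = 68.4 - 17.0077 = 51.392 dB


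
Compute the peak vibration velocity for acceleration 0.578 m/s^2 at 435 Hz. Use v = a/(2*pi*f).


omega = 2*pi*f = 2*pi*435 = 2733.19 rad/s
v = a / omega = 0.578 / 2733.19 = 0.00021147 m/s


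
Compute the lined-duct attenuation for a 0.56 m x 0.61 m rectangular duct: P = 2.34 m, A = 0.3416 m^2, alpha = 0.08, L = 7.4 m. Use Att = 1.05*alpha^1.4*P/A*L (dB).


alpha^1.4 = 0.08^1.4 = 0.029129
Attenuation rate = 1.05 * alpha^1.4 * P / A
= 1.05 * 0.029129 * 2.34 / 0.3416 = 0.209514 dB/m
Total Att = 0.209514 * 7.4 = 1.5504 dB


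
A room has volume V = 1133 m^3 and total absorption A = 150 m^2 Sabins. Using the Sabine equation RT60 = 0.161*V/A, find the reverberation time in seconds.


RT60 = 0.161 * 1133 / 150 = 1.2161 s


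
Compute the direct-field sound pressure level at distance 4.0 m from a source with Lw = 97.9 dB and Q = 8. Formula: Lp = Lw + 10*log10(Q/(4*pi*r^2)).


4*pi*r^2 = 4*pi*4.0^2 = 201.062 m^2
Q / (4*pi*r^2) = 8 / 201.062 = 0.0397887
Lp = 97.9 + 10*log10(0.0397887) = 83.898 dB


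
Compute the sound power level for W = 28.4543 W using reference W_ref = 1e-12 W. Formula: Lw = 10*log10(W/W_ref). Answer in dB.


W / W_ref = 28.4543 / 1e-12 = 2.84543e+13
Lw = 10 * log10(2.84543e+13) = 134.54 dB


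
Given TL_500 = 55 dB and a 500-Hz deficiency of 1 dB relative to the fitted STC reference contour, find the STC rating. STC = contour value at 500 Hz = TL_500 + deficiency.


By ASTM E413, STC = value of the fitted reference contour at 500 Hz.
Contour value at 500 Hz = TL_500 + deficiency = 55 + 1 = 56
STC = 56


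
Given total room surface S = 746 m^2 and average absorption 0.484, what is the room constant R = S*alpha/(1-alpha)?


R = 746 * 0.484 / (1 - 0.484) = 699.74 m^2


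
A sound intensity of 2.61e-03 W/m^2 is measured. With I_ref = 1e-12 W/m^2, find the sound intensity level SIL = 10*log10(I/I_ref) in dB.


I / I_ref = 2.61e-03 / 1e-12 = 2.61e+09
SIL = 10 * log10(2.61e+09) = 94.166 dB


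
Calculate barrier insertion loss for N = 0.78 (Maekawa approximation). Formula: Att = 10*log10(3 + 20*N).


3 + 20*N = 3 + 20*0.78 = 18.6
Att = 10*log10(18.6) = 12.695 dB


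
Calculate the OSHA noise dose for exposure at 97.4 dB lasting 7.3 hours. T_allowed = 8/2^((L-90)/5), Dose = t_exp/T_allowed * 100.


T_allowed = 8 / 2^((97.4 - 90)/5) = 2.86791 hr
Dose = 7.3 / 2.86791 * 100 = 254.54 %


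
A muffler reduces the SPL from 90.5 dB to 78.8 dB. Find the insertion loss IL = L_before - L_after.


Insertion loss = SPL without muffler - SPL with muffler
IL = 90.5 - 78.8 = 11.7 dB


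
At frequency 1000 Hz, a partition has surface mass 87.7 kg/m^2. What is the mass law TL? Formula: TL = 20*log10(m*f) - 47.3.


m * f = 87.7 * 1000 = 87700
20*log10(87700) = 98.86 dB
TL = 98.86 - 47.3 = 51.56 dB


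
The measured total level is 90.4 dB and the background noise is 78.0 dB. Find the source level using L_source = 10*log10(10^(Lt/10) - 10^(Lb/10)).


10^(90.4/10) = 1.09648e+09
10^(78.0/10) = 6.30957e+07
Difference = 1.09648e+09 - 6.30957e+07 = 1.03338e+09
L_source = 10*log10(1.03338e+09) = 90.143 dB


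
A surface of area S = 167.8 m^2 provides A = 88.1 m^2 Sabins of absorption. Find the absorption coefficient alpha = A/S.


Absorption coefficient = absorbed power / incident power
alpha = A / S = 88.1 / 167.8 = 0.52503


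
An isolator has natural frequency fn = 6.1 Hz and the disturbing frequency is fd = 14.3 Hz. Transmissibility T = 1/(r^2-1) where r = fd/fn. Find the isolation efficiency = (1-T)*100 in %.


r = 14.3 / 6.1 = 2.34426
r^2 - 1 = 2.34426^2 - 1 = 4.49555
T = 1/4.49555 = 0.222442
Efficiency = (1 - 0.222442)*100 = 77.756 %


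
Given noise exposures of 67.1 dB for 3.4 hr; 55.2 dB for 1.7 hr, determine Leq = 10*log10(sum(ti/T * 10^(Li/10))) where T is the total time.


T_total = 3.4 + 1.7 = 5.1 hr
(3.4/5.1) * 10^(67.1/10) = 3.41908e+06
(1.7/5.1) * 10^(55.2/10) = 110377
Sum = 3.41908e+06 + 110377 = 3.52946e+06
Leq = 10*log10(3.52946e+06) = 65.477 dB


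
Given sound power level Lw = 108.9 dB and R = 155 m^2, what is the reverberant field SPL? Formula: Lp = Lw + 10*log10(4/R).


4/R = 4/155 = 0.0258065
Lp = 108.9 + 10*log10(0.0258065) = 93.017 dB


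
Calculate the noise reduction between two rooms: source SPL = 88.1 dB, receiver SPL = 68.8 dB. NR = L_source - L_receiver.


NR = L_source - L_receiver (difference between source and receiving room levels)
NR = 88.1 - 68.8 = 19.3 dB


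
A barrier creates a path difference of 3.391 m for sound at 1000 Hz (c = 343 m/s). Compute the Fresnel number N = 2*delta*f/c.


N = 2*delta*f/c = 2*delta/lambda, where lambda = c/f
lambda = 343 / 1000 = 0.343 m
N = 2 * 3.391 / 0.343 = 19.773


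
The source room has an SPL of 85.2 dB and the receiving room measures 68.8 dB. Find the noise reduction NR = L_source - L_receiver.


NR = L_source - L_receiver (difference between source and receiving room levels)
NR = 85.2 - 68.8 = 16.4 dB


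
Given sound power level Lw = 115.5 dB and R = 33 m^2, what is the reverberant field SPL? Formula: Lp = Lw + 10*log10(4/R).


4/R = 4/33 = 0.121212
Lp = 115.5 + 10*log10(0.121212) = 106.34 dB


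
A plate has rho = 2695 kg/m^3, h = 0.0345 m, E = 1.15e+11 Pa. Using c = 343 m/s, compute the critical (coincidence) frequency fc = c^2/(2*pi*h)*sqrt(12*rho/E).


12*rho/E = 12*2695/1.15e+11 = 2.81217e-07
sqrt(12*rho/E) = sqrt(2.81217e-07) = 0.000530299
c^2/(2*pi*h) = 343^2/(2*pi*0.0345) = 542737
fc = 542737 * 0.000530299 = 287.81 Hz


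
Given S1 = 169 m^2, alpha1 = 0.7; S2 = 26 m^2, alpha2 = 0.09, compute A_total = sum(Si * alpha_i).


169 * 0.7 = 118.3
26 * 0.09 = 2.34
A_total = 118.3 + 2.34 = 120.64 m^2


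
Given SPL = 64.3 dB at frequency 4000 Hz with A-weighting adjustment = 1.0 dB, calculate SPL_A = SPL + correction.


A-weighting table: 4000 Hz -> 1.0 dB correction
SPL_A = SPL + correction = 64.3 + (1.0) = 65.3 dBA


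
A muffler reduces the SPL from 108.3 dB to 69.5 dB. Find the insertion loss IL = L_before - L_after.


Insertion loss = SPL without muffler - SPL with muffler
IL = 108.3 - 69.5 = 38.8 dB


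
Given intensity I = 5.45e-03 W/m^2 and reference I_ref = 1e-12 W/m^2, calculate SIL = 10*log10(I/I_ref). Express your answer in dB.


I / I_ref = 5.45e-03 / 1e-12 = 5.45e+09
SIL = 10 * log10(5.45e+09) = 97.364 dB


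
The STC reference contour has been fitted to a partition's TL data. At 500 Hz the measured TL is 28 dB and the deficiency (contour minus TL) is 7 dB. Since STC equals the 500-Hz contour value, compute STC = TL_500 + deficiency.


By ASTM E413, STC = value of the fitted reference contour at 500 Hz.
Contour value at 500 Hz = TL_500 + deficiency = 28 + 7 = 35
STC = 35


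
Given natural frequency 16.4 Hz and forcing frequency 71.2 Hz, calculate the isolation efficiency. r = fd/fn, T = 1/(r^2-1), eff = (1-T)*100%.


r = 71.2 / 16.4 = 4.34146
r^2 - 1 = 4.34146^2 - 1 = 17.8483
T = 1/17.8483 = 0.0560277
Efficiency = (1 - 0.0560277)*100 = 94.397 %


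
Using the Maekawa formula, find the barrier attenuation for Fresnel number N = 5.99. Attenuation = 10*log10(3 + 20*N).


3 + 20*N = 3 + 20*5.99 = 122.8
Att = 10*log10(122.8) = 20.892 dB


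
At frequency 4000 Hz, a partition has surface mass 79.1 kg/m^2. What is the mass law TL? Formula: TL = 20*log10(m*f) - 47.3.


m * f = 79.1 * 4000 = 316400
20*log10(316400) = 110.005 dB
TL = 110.005 - 47.3 = 62.705 dB


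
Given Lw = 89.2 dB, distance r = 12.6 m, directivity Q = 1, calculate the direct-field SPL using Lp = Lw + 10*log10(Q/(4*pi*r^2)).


4*pi*r^2 = 4*pi*12.6^2 = 1995.04 m^2
Q / (4*pi*r^2) = 1 / 1995.04 = 0.000501243
Lp = 89.2 + 10*log10(0.000501243) = 56.2 dB


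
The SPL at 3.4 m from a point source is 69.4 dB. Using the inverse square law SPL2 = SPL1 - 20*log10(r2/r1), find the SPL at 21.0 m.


r2/r1 = 21.0/3.4 = 6.17647
Correction = 20*log10(6.17647) = 15.8148 dB
SPL2 = 69.4 - 15.8148 = 53.585 dB


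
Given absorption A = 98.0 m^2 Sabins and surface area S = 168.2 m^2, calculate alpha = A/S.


Absorption coefficient = absorbed power / incident power
alpha = A / S = 98.0 / 168.2 = 0.58264


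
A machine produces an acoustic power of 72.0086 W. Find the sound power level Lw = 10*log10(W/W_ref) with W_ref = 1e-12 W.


W / W_ref = 72.0086 / 1e-12 = 7.20086e+13
Lw = 10 * log10(7.20086e+13) = 138.57 dB


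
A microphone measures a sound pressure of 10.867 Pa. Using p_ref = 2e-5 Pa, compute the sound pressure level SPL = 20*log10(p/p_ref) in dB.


p / p_ref = 10.867 / 2e-5 = 543350
SPL = 20 * log10(543350) = 114.7 dB


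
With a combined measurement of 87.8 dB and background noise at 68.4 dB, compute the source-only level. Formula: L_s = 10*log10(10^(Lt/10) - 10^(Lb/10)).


10^(87.8/10) = 6.0256e+08
10^(68.4/10) = 6.91831e+06
Difference = 6.0256e+08 - 6.91831e+06 = 5.95642e+08
L_source = 10*log10(5.95642e+08) = 87.75 dB


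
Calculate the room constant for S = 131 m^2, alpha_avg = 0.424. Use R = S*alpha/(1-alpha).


R = 131 * 0.424 / (1 - 0.424) = 96.431 m^2


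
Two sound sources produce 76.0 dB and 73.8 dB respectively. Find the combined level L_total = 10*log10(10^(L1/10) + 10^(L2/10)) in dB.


10^(76.0/10) = 3.98107e+07
10^(73.8/10) = 2.39883e+07
Sum = 3.98107e+07 + 2.39883e+07 = 6.3799e+07
L_total = 10*log10(6.3799e+07) = 78.048 dB


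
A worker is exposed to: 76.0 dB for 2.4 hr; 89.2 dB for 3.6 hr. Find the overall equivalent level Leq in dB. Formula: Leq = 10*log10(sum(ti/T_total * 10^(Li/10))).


T_total = 2.4 + 3.6 = 6.0 hr
(2.4/6.0) * 10^(76.0/10) = 1.59243e+07
(3.6/6.0) * 10^(89.2/10) = 4.99058e+08
Sum = 1.59243e+07 + 4.99058e+08 = 5.14982e+08
Leq = 10*log10(5.14982e+08) = 87.118 dB


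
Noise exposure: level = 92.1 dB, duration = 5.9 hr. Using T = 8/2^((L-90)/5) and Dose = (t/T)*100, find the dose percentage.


T_allowed = 8 / 2^((92.1 - 90)/5) = 5.9794 hr
Dose = 5.9 / 5.9794 * 100 = 98.672 %


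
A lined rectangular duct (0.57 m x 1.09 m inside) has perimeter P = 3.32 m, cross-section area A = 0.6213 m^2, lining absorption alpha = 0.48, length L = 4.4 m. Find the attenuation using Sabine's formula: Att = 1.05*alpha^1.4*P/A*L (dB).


alpha^1.4 = 0.48^1.4 = 0.35788
Attenuation rate = 1.05 * alpha^1.4 * P / A
= 1.05 * 0.35788 * 3.32 / 0.6213 = 2.008 dB/m
Total Att = 2.008 * 4.4 = 8.8352 dB


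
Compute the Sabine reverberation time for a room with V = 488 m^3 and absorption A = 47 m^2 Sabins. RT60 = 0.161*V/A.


RT60 = 0.161 * 488 / 47 = 1.6717 s


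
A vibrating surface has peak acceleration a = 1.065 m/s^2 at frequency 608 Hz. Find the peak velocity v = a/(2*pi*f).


omega = 2*pi*f = 2*pi*608 = 3820.18 rad/s
v = a / omega = 1.065 / 3820.18 = 0.00027878 m/s


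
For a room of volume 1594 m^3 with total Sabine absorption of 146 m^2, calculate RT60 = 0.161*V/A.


RT60 = 0.161 * 1594 / 146 = 1.7578 s


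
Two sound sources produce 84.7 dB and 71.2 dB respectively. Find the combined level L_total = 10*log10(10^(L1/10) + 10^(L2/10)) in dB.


10^(84.7/10) = 2.95121e+08
10^(71.2/10) = 1.31826e+07
Sum = 2.95121e+08 + 1.31826e+07 = 3.08304e+08
L_total = 10*log10(3.08304e+08) = 84.89 dB


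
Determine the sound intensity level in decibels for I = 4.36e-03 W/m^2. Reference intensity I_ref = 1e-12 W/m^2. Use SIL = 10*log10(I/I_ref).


I / I_ref = 4.36e-03 / 1e-12 = 4.36e+09
SIL = 10 * log10(4.36e+09) = 96.395 dB


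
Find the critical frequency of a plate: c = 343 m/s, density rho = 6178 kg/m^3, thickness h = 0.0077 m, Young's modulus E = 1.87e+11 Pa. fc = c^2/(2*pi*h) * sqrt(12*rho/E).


12*rho/E = 12*6178/1.87e+11 = 3.96449e-07
sqrt(12*rho/E) = sqrt(3.96449e-07) = 0.000629642
c^2/(2*pi*h) = 343^2/(2*pi*0.0077) = 2.43174e+06
fc = 2.43174e+06 * 0.000629642 = 1531.1 Hz
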